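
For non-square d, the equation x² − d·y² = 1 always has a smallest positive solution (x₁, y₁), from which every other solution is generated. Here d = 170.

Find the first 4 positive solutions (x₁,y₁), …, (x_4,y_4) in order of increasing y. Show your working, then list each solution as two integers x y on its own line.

[13; 26] for √170; ℓ=1 ⇒ convergent index 1
a_0=13:  p_0=13·1+0=13,  q_0=13·0+1=1
a_1=26:  p_1=26·13+1=339,  q_1=26·1+0=26
fundamental: x₁=339, y₁=26  (since 114921 − 170·676 = 1)
(x_2, y_2) = (339·339 + 170·26·26, 339·26 + 26·339) = (229841, 17628)
(x_3, y_3) = (339·229841 + 170·26·17628, 339·17628 + 26·229841) = (155831859, 11951758)
(x_4, y_4) = (339·155831859 + 170·26·11951758, 339·11951758 + 26·155831859) = (105653770561, 8103274296)

339 26
229841 17628
155831859 11951758
105653770561 8103274296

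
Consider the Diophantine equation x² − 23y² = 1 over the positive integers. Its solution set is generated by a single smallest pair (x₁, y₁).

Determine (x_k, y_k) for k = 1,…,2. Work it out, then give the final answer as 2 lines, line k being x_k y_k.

√23 → a₀=4, period (1,3,1,8); ℓ=4 even so k=3
i=0: a=4 ⇒ p=4, q=1
i=1: a=1 ⇒ p=5, q=1
i=2: a=3 ⇒ p=19, q=4
i=3: a=1 ⇒ p=24, q=5
→ (24, 5).  Check: 24²=576, 23·5²=575, difference 1.
(x_2, y_2) = (24·24 + 23·5·5, 24·5 + 5·24) = (1151, 240)

24 5
1151 240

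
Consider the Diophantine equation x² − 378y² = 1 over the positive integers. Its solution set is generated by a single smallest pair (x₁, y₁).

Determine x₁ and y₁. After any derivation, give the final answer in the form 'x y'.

8749 450

[19; 2,3,1,4,1,3,2,38] for √378; ℓ=8 ⇒ convergent index 7
k=0  a_k=19  p_k/q_k = 19/1
…
k=2  a_k=3  p_k/q_k = 136/7
k=3  a_k=1  p_k/q_k = 175/9
…
k=6  a_k=3  p_k/q_k = 3869/199
k=7  a_k=2  p_k/q_k = 8749/450
fundamental: x₁=8749, y₁=450  (since 76545001 − 378·202500 = 1)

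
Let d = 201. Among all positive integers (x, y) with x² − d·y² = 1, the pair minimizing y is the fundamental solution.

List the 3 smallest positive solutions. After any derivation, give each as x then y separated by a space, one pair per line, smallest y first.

√201 → a₀=14, period (5,1,1,1,2,…,1,5,28); ℓ=14 even so k=13
step 0: (14, 1)  from 14·(1,0) + (0,1)
step 1: (71, 5)  from 5·(14,1) + (1,0)
step 2: (85, 6)  from 1·(71,5) + (14,1)
step 3: (156, 11)  from 1·(85,6) + (71,5)
…
step 6: (879, 62)  from 1·(638,45) + (241,17)
step 7: (7670, 541)  from 8·(879,62) + (638,45)
step 8: (8549, 603)  from 1·(7670,541) + (879,62)
step 9: (24768, 1747)  from 2·(8549,603) + (7670,541)
step 10: (33317, 2350)  from 1·(24768,1747) + (8549,603)
step 11: (58085, 4097)  from 1·(33317,2350) + (24768,1747)
step 12: (91402, 6447)  from 1·(58085,4097) + (33317,2350)
step 13: (515095, 36332)  from 5·(91402,6447) + (58085,4097)
→ (515095, 36332).  Check: 515095²=265322859025, 201·36332²=265322859024, difference 1.
n=2: (515095,36332)∘(515095,36332) = (515095·515095+201·36332·36332, 515095·36332+36332·515095) = (530645718049,37428863080)
n=3: (530645718049,37428863080)∘(515095,36332) = (515095·530645718049+201·36332·37428863080, 515095·37428863080+36332·530645718049) = (546665912276384215,38558840456348868)

515095 36332
530645718049 37428863080
546665912276384215 38558840456348868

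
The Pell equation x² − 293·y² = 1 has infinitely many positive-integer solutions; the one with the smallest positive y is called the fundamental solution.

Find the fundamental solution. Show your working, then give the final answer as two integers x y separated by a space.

√293 → a₀=17, period (8,1,1,8,34); ℓ=5 odd so k=9
k=0  a_k=17  p_k/q_k = 17/1
k=1  a_k=8  p_k/q_k = 137/8
k=2  a_k=1  p_k/q_k = 154/9
k=3  a_k=1  p_k/q_k = 291/17
…
k=5  a_k=34  p_k/q_k = 84679/4947
k=6  a_k=8  p_k/q_k = 679914/39721
k=7  a_k=1  p_k/q_k = 764593/44668
k=8  a_k=1  p_k/q_k = 1444507/84389
k=9  a_k=8  p_k/q_k = 12320649/719780
(x₁, y₁) = (12320649, 719780);  12320649² − 293·719780² = 1 ✓

12320649 719780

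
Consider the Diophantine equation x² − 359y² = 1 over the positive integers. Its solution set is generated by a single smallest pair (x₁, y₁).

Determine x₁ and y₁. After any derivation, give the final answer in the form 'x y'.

360 19

[18; 1,17,1,36] for √359; ℓ=4 ⇒ convergent index 3
a_0=18:  p_0=18·1+0=18,  q_0=18·0+1=1
…
a_2=17:  p_2=17·19+18=341,  q_2=17·1+1=18
a_3=1:  p_3=1·341+19=360,  q_3=1·18+1=19
(x₁, y₁) = (360, 19);  360² − 359·19² = 1 ✓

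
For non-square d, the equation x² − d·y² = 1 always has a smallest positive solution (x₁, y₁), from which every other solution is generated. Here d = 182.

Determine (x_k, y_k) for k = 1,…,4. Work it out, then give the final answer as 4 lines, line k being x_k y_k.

d=182: √d = [13; 2,26] (ℓ=2, even), read p_1/q_1
step 0: (13, 1)  from 13·(1,0) + (0,1)
step 1: (27, 2)  from 2·(13,1) + (1,0)
(x₁, y₁) = (27, 2);  27² − 182·2² = 1 ✓
k=2:  x_2 = 27·27+182·2·2 = 1457,  y_2 = 27·2+2·27 = 108
k=3:  x_3 = 27·1457+182·2·108 = 78651,  y_3 = 27·108+2·1457 = 5830
k=4:  x_4 = 27·78651+182·2·5830 = 4245697,  y_4 = 27·5830+2·78651 = 314712

27 2
1457 108
78651 5830
4245697 314712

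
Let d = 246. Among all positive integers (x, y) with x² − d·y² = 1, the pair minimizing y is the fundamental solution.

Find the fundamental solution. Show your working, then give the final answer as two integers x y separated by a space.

88805 5662

√246 → a₀=15, period (1,2,5,1,14,1,5,2,1,30); ℓ=10 even so k=9
i=0: a=15 ⇒ p=15, q=1
…
i=2: a=2 ⇒ p=47, q=3
…
i=4: a=1 ⇒ p=298, q=19
…
i=7: a=5 ⇒ p=28028, q=1787
i=8: a=2 ⇒ p=60777, q=3875
i=9: a=1 ⇒ p=88805, q=5662
fundamental: x₁=88805, y₁=5662  (since 7886328025 − 246·32058244 = 1)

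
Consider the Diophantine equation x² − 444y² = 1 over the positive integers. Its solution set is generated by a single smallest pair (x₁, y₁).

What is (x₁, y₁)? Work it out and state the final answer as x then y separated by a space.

√444 = [21; 14,42, …], period ℓ=2 (even) → k=1
a_0=21:  p_0=21·1+0=21,  q_0=21·0+1=1
a_1=14:  p_1=14·21+1=295,  q_1=14·1+0=14
(x₁, y₁) = (295, 14);  295² − 444·14² = 1 ✓

295 14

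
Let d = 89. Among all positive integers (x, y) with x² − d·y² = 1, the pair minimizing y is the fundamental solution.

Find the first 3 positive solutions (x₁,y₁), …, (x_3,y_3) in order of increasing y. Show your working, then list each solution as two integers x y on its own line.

√89 → a₀=9, period (2,3,3,2,18); ℓ=5 odd so k=9
a_0=9:  p_0=9·1+0=9,  q_0=9·0+1=1
…
a_3=3:  p_3=3·66+19=217,  q_3=3·7+2=23
a_4=2:  p_4=2·217+66=500,  q_4=2·23+7=53
a_5=18:  p_5=18·500+217=9217,  q_5=18·53+23=977
…
a_8=3:  p_8=3·66019+18934=216991,  q_8=3·6998+2007=23001
a_9=2:  p_9=2·216991+66019=500001,  q_9=2·23001+6998=53000
fundamental: x₁=500001, y₁=53000  (since 250001000001 − 89·2809000000 = 1)
(x_2, y_2) = (500001·500001 + 89·53000·53000, 500001·53000 + 53000·500001) = (500002000001, 53000106000)
(x_3, y_3) = (500001·500002000001 + 89·53000·53000106000, 500001·53000106000 + 53000·500002000001) = (500003000004500001, 53000212000159000)

500001 53000
500002000001 53000106000
500003000004500001 53000212000159000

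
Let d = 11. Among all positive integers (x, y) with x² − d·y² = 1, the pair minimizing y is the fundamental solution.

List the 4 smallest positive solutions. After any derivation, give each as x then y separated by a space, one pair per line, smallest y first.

d=11: √d = [3; 3,6] (ℓ=2, even), read p_1/q_1
a_0=3:  p_0=3·1+0=3,  q_0=3·0+1=1
a_1=3:  p_1=3·3+1=10,  q_1=3·1+0=3
→ (10, 3).  Check: 10²=100, 11·3²=99, difference 1.
n=2: (10,3)∘(10,3) = (10·10+11·3·3, 10·3+3·10) = (199,60)
n=3: (199,60)∘(10,3) = (10·199+11·3·60, 10·60+3·199) = (3970,1197)
n=4: (3970,1197)∘(10,3) = (10·3970+11·3·1197, 10·1197+3·3970) = (79201,23880)

10 3
199 60
3970 1197
79201 23880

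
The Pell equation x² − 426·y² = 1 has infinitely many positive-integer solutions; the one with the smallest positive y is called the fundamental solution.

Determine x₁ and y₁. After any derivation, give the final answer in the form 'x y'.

√426 → a₀=20, period (1,1,1,3,2,6,2,3,1,1,1,40); ℓ=12 even so k=11
step 0: (20, 1)  from 20·(1,0) + (0,1)
step 1: (21, 1)  from 1·(20,1) + (1,0)
…
step 4: (227, 11)  from 3·(62,3) + (41,2)
…
step 7: (7162, 347)  from 2·(3323,161) + (516,25)
…
step 10: (56780, 2751)  from 1·(31971,1549) + (24809,1202)
step 11: (88751, 4300)  from 1·(56780,2751) + (31971,1549)
→ (88751, 4300).  Check: 88751²=7876740001, 426·4300²=7876740000, difference 1.

88751 4300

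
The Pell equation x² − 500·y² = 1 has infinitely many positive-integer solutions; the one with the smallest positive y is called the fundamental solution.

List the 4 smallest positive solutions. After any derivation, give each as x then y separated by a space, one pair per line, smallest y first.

√500 → a₀=22, period (2,1,3,2,1,…,1,2,44); ℓ=14 even so k=13
step 0: (22, 1)  from 22·(1,0) + (0,1)
…
step 3: (246, 11)  from 3·(67,3) + (45,2)
…
step 5: (805, 36)  from 1·(559,25) + (246,11)
…
step 8: (15809, 707)  from 1·(14445,646) + (1364,61)
…
step 10: (76317, 3413)  from 2·(30254,1353) + (15809,707)
…
step 12: (335522, 15005)  from 1·(259205,11592) + (76317,3413)
step 13: (930249, 41602)  from 2·(335522,15005) + (259205,11592)
(x₁, y₁) = (930249, 41602);  930249² − 500·41602² = 1 ✓
(x_2, y_2) = (930249·930249 + 500·41602·41602, 930249·41602 + 41602·930249) = (1730726404001, 77400437796)
(x_3, y_3) = (930249·1730726404001 + 500·41602·77400437796, 930249·77400437796 + 41602·1730726404001) = (3220013013190122249, 144003359718540806)
(x_4, y_4) = (930249·3220013013190122249 + 500·41602·144003359718540806, 930249·144003359718540806 + 41602·3220013013190122249) = (5990827771012465337616001, 267917962749548332043592)

930249 41602
1730726404001 77400437796
3220013013190122249 144003359718540806
5990827771012465337616001 267917962749548332043592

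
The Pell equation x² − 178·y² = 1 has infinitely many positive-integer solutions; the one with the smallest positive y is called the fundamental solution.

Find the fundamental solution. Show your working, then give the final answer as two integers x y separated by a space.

1601 120

√178 → a₀=13, period (2,1,12,1,2,26); ℓ=6 even so k=5
step 0: (13, 1)  from 13·(1,0) + (0,1)
step 1: (27, 2)  from 2·(13,1) + (1,0)
…
step 4: (547, 41)  from 1·(507,38) + (40,3)
step 5: (1601, 120)  from 2·(547,41) + (507,38)
(x₁, y₁) = (1601, 120);  1601² − 178·120² = 1 ✓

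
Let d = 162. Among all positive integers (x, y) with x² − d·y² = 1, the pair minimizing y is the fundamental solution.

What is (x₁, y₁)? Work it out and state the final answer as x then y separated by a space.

19601 1540

√162 = [12; 1,2,1,2,12,2,1,2,1,24, …], period ℓ=10 (even) → k=9
a_0=12:  p_0=12·1+0=12,  q_0=12·0+1=1
…
a_4=2:  p_4=2·51+38=140,  q_4=2·4+3=11
…
a_8=2:  p_8=2·5333+3602=14268,  q_8=2·419+283=1121
a_9=1:  p_9=1·14268+5333=19601,  q_9=1·1121+419=1540
fundamental: x₁=19601, y₁=1540  (since 384199201 − 162·2371600 = 1)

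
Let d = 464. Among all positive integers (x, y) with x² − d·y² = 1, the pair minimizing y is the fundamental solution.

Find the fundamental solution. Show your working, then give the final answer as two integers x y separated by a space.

[21; 1,1,5,1,1,1,5,1,1,42] for √464; ℓ=10 ⇒ convergent index 9
i=0: a=21 ⇒ p=21, q=1
…
i=4: a=1 ⇒ p=280, q=13
…
i=7: a=5 ⇒ p=4502, q=209
i=8: a=1 ⇒ p=5299, q=246
i=9: a=1 ⇒ p=9801, q=455
(x₁, y₁) = (9801, 455);  9801² − 464·455² = 1 ✓

9801 455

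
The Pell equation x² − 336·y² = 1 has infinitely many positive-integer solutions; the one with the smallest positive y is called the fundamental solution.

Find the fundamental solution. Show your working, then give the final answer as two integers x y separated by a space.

55 3

d=336: √d = [18; 3,36] (ℓ=2, even), read p_1/q_1
i=0: a=18 ⇒ p=18, q=1
i=1: a=3 ⇒ p=55, q=3
fundamental: x₁=55, y₁=3  (since 3025 − 336·9 = 1)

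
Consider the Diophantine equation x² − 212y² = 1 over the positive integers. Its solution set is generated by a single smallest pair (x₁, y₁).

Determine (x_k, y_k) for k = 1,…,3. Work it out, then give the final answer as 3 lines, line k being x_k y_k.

66249 4550
8777860001 602865900
1163048894346249 79878526013650

d=212: √d = [14; 1,1,3,1,1,…,1,1,28] (ℓ=14, even), read p_13/q_13
a_0=14:  p_0=14·1+0=14,  q_0=14·0+1=1
a_1=1:  p_1=1·14+1=15,  q_1=1·1+0=1
a_2=1:  p_2=1·15+14=29,  q_2=1·1+1=2
a_3=3:  p_3=3·29+15=102,  q_3=3·2+1=7
a_4=1:  p_4=1·102+29=131,  q_4=1·7+2=9
a_5=1:  p_5=1·131+102=233,  q_5=1·9+7=16
…
a_7=6:  p_7=6·364+233=2417,  q_7=6·25+16=166
…
a_11=3:  p_11=3·7979+5198=29135,  q_11=3·548+357=2001
a_12=1:  p_12=1·29135+7979=37114,  q_12=1·2001+548=2549
a_13=1:  p_13=1·37114+29135=66249,  q_13=1·2549+2001=4550
(x₁, y₁) = (66249, 4550);  66249² − 212·4550² = 1 ✓
n=2: (66249,4550)∘(66249,4550) = (66249·66249+212·4550·4550, 66249·4550+4550·66249) = (8777860001,602865900)
n=3: (8777860001,602865900)∘(66249,4550) = (66249·8777860001+212·4550·602865900, 66249·602865900+4550·8777860001) = (1163048894346249,79878526013650)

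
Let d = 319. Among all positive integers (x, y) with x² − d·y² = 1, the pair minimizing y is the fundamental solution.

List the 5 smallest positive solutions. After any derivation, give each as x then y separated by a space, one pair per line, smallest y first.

12901780 722361
332911854336799 18639485405160
8590311008090840302660 480965080021169647239
221660605515932150288251132801 12410611300231033623224965680
5719632734066677605580897309458268900 320237953322189008993822774252173561

√319 → a₀=17, period (1,6,5,1,4,…,6,1,34); ℓ=14 even so k=13
k=0  a_k=17  p_k/q_k = 17/1
k=1  a_k=1  p_k/q_k = 18/1
…
k=6  a_k=3  p_k/q_k = 11913/667
k=7  a_k=1  p_k/q_k = 15628/875
k=8  a_k=3  p_k/q_k = 58797/3292
…
k=12  a_k=6  p_k/q_k = 11102899/621643
k=13  a_k=1  p_k/q_k = 12901780/722361
fundamental: x₁=12901780, y₁=722361  (since 166455927168400 − 319·521805414321 = 1)
n=2: (12901780,722361)∘(12901780,722361) = (12901780·12901780+319·722361·722361, 12901780·722361+722361·12901780) = (332911854336799,18639485405160)
n=3: (332911854336799,18639485405160)∘(12901780,722361) = (12901780·332911854336799+319·722361·18639485405160, 12901780·18639485405160+722361·332911854336799) = (8590311008090840302660,480965080021169647239)
n=4: (8590311008090840302660,480965080021169647239)∘(12901780,722361) = (12901780·8590311008090840302660+319·722361·480965080021169647239, 12901780·480965080021169647239+722361·8590311008090840302660) = (221660605515932150288251132801,12410611300231033623224965680)
n=5: (221660605515932150288251132801,12410611300231033623224965680)∘(12901780,722361) = (12901780·221660605515932150288251132801+319·722361·12410611300231033623224965680, 12901780·12410611300231033623224965680+722361·221660605515932150288251132801) = (5719632734066677605580897309458268900,320237953322189008993822774252173561)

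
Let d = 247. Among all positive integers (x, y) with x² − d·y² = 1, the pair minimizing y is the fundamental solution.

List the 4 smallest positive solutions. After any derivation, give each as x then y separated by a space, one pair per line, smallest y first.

85292 5427
14549450527 925759368
2481903468612476 157919736025485
423373021275241155457 26938580249245573872

d=247: √d = [15; 1,2,1,1,9,1,9,1,1,2,1,30] (ℓ=12, even), read p_11/q_11
a_0=15:  p_0=15·1+0=15,  q_0=15·0+1=1
…
a_3=1:  p_3=1·47+16=63,  q_3=1·3+1=4
a_4=1:  p_4=1·63+47=110,  q_4=1·4+3=7
…
a_6=1:  p_6=1·1053+110=1163,  q_6=1·67+7=74
…
a_8=1:  p_8=1·11520+1163=12683,  q_8=1·733+74=807
a_9=1:  p_9=1·12683+11520=24203,  q_9=1·807+733=1540
a_10=2:  p_10=2·24203+12683=61089,  q_10=2·1540+807=3887
a_11=1:  p_11=1·61089+24203=85292,  q_11=1·3887+1540=5427
→ (85292, 5427).  Check: 85292²=7274725264, 247·5427²=7274725263, difference 1.
n=2: (85292,5427)∘(85292,5427) = (85292·85292+247·5427·5427, 85292·5427+5427·85292) = (14549450527,925759368)
n=3: (14549450527,925759368)∘(85292,5427) = (85292·14549450527+247·5427·925759368, 85292·925759368+5427·14549450527) = (2481903468612476,157919736025485)
n=4: (2481903468612476,157919736025485)∘(85292,5427) = (85292·2481903468612476+247·5427·157919736025485, 85292·157919736025485+5427·2481903468612476) = (423373021275241155457,26938580249245573872)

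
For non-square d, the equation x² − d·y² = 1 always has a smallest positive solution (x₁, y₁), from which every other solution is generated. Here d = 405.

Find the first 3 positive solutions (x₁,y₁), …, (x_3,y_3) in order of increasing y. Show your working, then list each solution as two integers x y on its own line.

√405 → a₀=20, period (8,40); ℓ=2 even so k=1
a_0=20:  p_0=20·1+0=20,  q_0=20·0+1=1
a_1=8:  p_1=8·20+1=161,  q_1=8·1+0=8
→ (161, 8).  Check: 161²=25921, 405·8²=25920, difference 1.
(161+8√405)^2 = 51841 + 2576√405
(161+8√405)^3 = 16692641 + 829464√405

161 8
51841 2576
16692641 829464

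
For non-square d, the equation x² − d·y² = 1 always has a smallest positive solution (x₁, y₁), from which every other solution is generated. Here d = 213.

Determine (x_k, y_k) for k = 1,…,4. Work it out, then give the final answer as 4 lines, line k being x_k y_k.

d=213: √d = [14; 1,1,2,6,1,8,1,6,2,1,1,28] (ℓ=12, even), read p_11/q_11
a_0=14:  p_0=14·1+0=14,  q_0=14·0+1=1
a_1=1:  p_1=1·14+1=15,  q_1=1·1+0=1
…
a_4=6:  p_4=6·73+29=467,  q_4=6·5+2=32
a_5=1:  p_5=1·467+73=540,  q_5=1·32+5=37
a_6=8:  p_6=8·540+467=4787,  q_6=8·37+32=328
a_7=1:  p_7=1·4787+540=5327,  q_7=1·328+37=365
…
a_10=1:  p_10=1·78825+36749=115574,  q_10=1·5401+2518=7919
a_11=1:  p_11=1·115574+78825=194399,  q_11=1·7919+5401=13320
→ (194399, 13320).  Check: 194399²=37790971201, 213·13320²=37790971200, difference 1.
n=2: (194399,13320)∘(194399,13320) = (194399·194399+213·13320·13320, 194399·13320+13320·194399) = (75581942401,5178789360)
n=3: (75581942401,5178789360)∘(194399,13320) = (194399·75581942401+213·13320·5178789360, 194399·5178789360+13320·75581942401) = (29386108041429599,2013502945575960)
n=4: (29386108041429599,2013502945575960)∘(194399,13320) = (194399·29386108041429599+213·13320·2013502945575960, 194399·2013502945575960+13320·29386108041429599) = (11425260034216163289601,782845918228863306720)

194399 13320
75581942401 5178789360
29386108041429599 2013502945575960
11425260034216163289601 782845918228863306720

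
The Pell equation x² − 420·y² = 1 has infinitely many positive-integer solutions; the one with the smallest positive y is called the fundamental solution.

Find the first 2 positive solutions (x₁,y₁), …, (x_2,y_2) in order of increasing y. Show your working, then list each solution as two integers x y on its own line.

41 2
3361 164

[20; 2,40] for √420; ℓ=2 ⇒ convergent index 1
k=0  a_k=20  p_k/q_k = 20/1
k=1  a_k=2  p_k/q_k = 41/2
(x₁, y₁) = (41, 2);  41² − 420·2² = 1 ✓
n=2: (41,2)∘(41,2) = (41·41+420·2·2, 41·2+2·41) = (3361,164)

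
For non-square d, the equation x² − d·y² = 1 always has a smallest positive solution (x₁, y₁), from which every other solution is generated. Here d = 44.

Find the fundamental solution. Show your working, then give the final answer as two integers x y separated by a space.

[6; 1,1,1,2,1,1,1,12] for √44; ℓ=8 ⇒ convergent index 7
a_0=6:  p_0=6·1+0=6,  q_0=6·0+1=1
a_1=1:  p_1=1·6+1=7,  q_1=1·1+0=1
…
a_6=1:  p_6=1·73+53=126,  q_6=1·11+8=19
a_7=1:  p_7=1·126+73=199,  q_7=1·19+11=30
fundamental: x₁=199, y₁=30  (since 39601 − 44·900 = 1)

199 30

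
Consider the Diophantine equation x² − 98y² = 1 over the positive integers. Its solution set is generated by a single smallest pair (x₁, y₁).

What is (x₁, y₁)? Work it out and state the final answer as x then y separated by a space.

[9; 1,8,1,18] for √98; ℓ=4 ⇒ convergent index 3
k=0  a_k=9  p_k/q_k = 9/1
k=1  a_k=1  p_k/q_k = 10/1
k=2  a_k=8  p_k/q_k = 89/9
k=3  a_k=1  p_k/q_k = 99/10
→ (99, 10).  Check: 99²=9801, 98·10²=9800, difference 1.

99 10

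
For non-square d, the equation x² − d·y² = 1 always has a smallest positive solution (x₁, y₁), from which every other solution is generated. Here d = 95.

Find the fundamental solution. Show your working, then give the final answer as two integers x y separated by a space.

d=95: √d = [9; 1,2,1,18] (ℓ=4, even), read p_3/q_3
k=0  a_k=9  p_k/q_k = 9/1
k=1  a_k=1  p_k/q_k = 10/1
k=2  a_k=2  p_k/q_k = 29/3
k=3  a_k=1  p_k/q_k = 39/4
(x₁, y₁) = (39, 4);  39² − 95·4² = 1 ✓

39 4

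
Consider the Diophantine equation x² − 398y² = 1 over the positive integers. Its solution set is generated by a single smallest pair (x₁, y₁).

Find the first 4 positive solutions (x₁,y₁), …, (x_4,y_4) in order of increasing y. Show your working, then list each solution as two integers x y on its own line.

d=398: √d = [19; 1,18,1,38] (ℓ=4, even), read p_3/q_3
a_0=19:  p_0=19·1+0=19,  q_0=19·0+1=1
a_1=1:  p_1=1·19+1=20,  q_1=1·1+0=1
a_2=18:  p_2=18·20+19=379,  q_2=18·1+1=19
a_3=1:  p_3=1·379+20=399,  q_3=1·19+1=20
(x₁, y₁) = (399, 20);  399² − 398·20² = 1 ✓
(x_2, y_2) = (399·399 + 398·20·20, 399·20 + 20·399) = (318401, 15960)
(x_3, y_3) = (399·318401 + 398·20·15960, 399·15960 + 20·318401) = (254083599, 12736060)
(x_4, y_4) = (399·254083599 + 398·20·12736060, 399·12736060 + 20·254083599) = (202758393601, 10163359920)

399 20
318401 15960
254083599 12736060
202758393601 10163359920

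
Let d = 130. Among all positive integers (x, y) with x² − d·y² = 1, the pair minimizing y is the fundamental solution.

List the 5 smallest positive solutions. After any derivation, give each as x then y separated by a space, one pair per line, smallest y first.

[11; 2,2,22] for √130; ℓ=3 ⇒ convergent index 5
step 0: (11, 1)  from 11·(1,0) + (0,1)
step 1: (23, 2)  from 2·(11,1) + (1,0)
step 2: (57, 5)  from 2·(23,2) + (11,1)
step 3: (1277, 112)  from 22·(57,5) + (23,2)
step 4: (2611, 229)  from 2·(1277,112) + (57,5)
step 5: (6499, 570)  from 2·(2611,229) + (1277,112)
(x₁, y₁) = (6499, 570);  6499² − 130·570² = 1 ✓
(x_2, y_2) = (6499·6499 + 130·570·570, 6499·570 + 570·6499) = (84474001, 7408860)
(x_3, y_3) = (6499·84474001 + 130·570·7408860, 6499·7408860 + 570·84474001) = (1097993058499, 96300361710)
(x_4, y_4) = (6499·1097993058499 + 130·570·96300361710, 6499·96300361710 + 570·1097993058499) = (14271713689896001, 1251712094097720)
(x_5, y_5) = (6499·14271713689896001 + 130·570·1251712094097720, 6499·1251712094097720 + 570·14271713689896001) = (185503733443275162499, 16269753702781802850)

6499 570
84474001 7408860
1097993058499 96300361710
14271713689896001 1251712094097720
185503733443275162499 16269753702781802850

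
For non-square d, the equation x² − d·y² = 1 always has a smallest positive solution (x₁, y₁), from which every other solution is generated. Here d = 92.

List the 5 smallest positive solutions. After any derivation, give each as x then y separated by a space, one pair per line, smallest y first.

[9; 1,1,2,4,2,1,1,18] for √92; ℓ=8 ⇒ convergent index 7
i=0: a=9 ⇒ p=9, q=1
…
i=3: a=2 ⇒ p=48, q=5
…
i=5: a=2 ⇒ p=470, q=49
i=6: a=1 ⇒ p=681, q=71
i=7: a=1 ⇒ p=1151, q=120
fundamental: x₁=1151, y₁=120  (since 1324801 − 92·14400 = 1)
n=2: (1151,120)∘(1151,120) = (1151·1151+92·120·120, 1151·120+120·1151) = (2649601,276240)
n=3: (2649601,276240)∘(1151,120) = (1151·2649601+92·120·276240, 1151·276240+120·2649601) = (6099380351,635904360)
n=4: (6099380351,635904360)∘(1151,120) = (1151·6099380351+92·120·635904360, 1151·635904360+120·6099380351) = (14040770918401,1463851560480)
n=5: (14040770918401,1463851560480)∘(1151,120) = (1151·14040770918401+92·120·1463851560480, 1151·1463851560480+120·14040770918401) = (32321848554778751,3369785656320600)

1151 120
2649601 276240
6099380351 635904360
14040770918401 1463851560480
32321848554778751 3369785656320600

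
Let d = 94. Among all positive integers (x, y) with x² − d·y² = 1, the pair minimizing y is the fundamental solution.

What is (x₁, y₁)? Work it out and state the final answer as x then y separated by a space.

2143295 221064

d=94: √d = [9; 1,2,3,1,1,…,2,1,18] (ℓ=16, even), read p_15/q_15
step 0: (9, 1)  from 9·(1,0) + (0,1)
step 1: (10, 1)  from 1·(9,1) + (1,0)
step 2: (29, 3)  from 2·(10,1) + (9,1)
…
step 5: (223, 23)  from 1·(126,13) + (97,10)
…
step 13: (652934, 67345)  from 3·(184493,19029) + (99455,10258)
step 14: (1490361, 153719)  from 2·(652934,67345) + (184493,19029)
step 15: (2143295, 221064)  from 1·(1490361,153719) + (652934,67345)
→ (2143295, 221064).  Check: 2143295²=4593713457025, 94·221064²=4593713457024, difference 1.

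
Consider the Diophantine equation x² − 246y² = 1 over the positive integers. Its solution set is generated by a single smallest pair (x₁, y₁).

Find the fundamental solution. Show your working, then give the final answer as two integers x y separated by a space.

d=246: √d = [15; 1,2,5,1,14,1,5,2,1,30] (ℓ=10, even), read p_9/q_9
i=0: a=15 ⇒ p=15, q=1
…
i=3: a=5 ⇒ p=251, q=16
i=4: a=1 ⇒ p=298, q=19
i=5: a=14 ⇒ p=4423, q=282
…
i=7: a=5 ⇒ p=28028, q=1787
i=8: a=2 ⇒ p=60777, q=3875
i=9: a=1 ⇒ p=88805, q=5662
→ (88805, 5662).  Check: 88805²=7886328025, 246·5662²=7886328024, difference 1.

88805 5662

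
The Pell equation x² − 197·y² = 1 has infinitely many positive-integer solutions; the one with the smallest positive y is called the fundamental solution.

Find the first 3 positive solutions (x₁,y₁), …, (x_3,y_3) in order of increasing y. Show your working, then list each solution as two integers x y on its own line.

393 28
308897 22008
242792649 17298260

[14; 28] for √197; ℓ=1 ⇒ convergent index 1
step 0: (14, 1)  from 14·(1,0) + (0,1)
step 1: (393, 28)  from 28·(14,1) + (1,0)
→ (393, 28).  Check: 393²=154449, 197·28²=154448, difference 1.
n=2: (393,28)∘(393,28) = (393·393+197·28·28, 393·28+28·393) = (308897,22008)
n=3: (308897,22008)∘(393,28) = (393·308897+197·28·22008, 393·22008+28·308897) = (242792649,17298260)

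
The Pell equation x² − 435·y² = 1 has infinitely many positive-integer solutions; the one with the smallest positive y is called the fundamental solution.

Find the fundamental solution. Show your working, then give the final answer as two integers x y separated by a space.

146 7

[20; 1,5,1,40] for √435; ℓ=4 ⇒ convergent index 3
a_0=20:  p_0=20·1+0=20,  q_0=20·0+1=1
…
a_2=5:  p_2=5·21+20=125,  q_2=5·1+1=6
a_3=1:  p_3=1·125+21=146,  q_3=1·6+1=7
(x₁, y₁) = (146, 7);  146² − 435·7² = 1 ✓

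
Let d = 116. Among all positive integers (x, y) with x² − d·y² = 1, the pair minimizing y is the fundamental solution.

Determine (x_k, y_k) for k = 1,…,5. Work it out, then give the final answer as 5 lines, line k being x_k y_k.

9801 910
192119201 17837820
3765920568201 349656946730
73819574785756801 6853975451963640
1447011301184484245001 134351626459734324550

√116 = [10; 1,3,2,1,4,1,2,3,1,20, …], period ℓ=10 (even) → k=9
k=0  a_k=10  p_k/q_k = 10/1
…
k=2  a_k=3  p_k/q_k = 43/4
k=3  a_k=2  p_k/q_k = 97/9
…
k=5  a_k=4  p_k/q_k = 657/61
k=6  a_k=1  p_k/q_k = 797/74
k=7  a_k=2  p_k/q_k = 2251/209
k=8  a_k=3  p_k/q_k = 7550/701
k=9  a_k=1  p_k/q_k = 9801/910
(x₁, y₁) = (9801, 910);  9801² − 116·910² = 1 ✓
n=2: (9801,910)∘(9801,910) = (9801·9801+116·910·910, 9801·910+910·9801) = (192119201,17837820)
n=3: (192119201,17837820)∘(9801,910) = (9801·192119201+116·910·17837820, 9801·17837820+910·192119201) = (3765920568201,349656946730)
n=4: (3765920568201,349656946730)∘(9801,910) = (9801·3765920568201+116·910·349656946730, 9801·349656946730+910·3765920568201) = (73819574785756801,6853975451963640)
n=5: (73819574785756801,6853975451963640)∘(9801,910) = (9801·73819574785756801+116·910·6853975451963640, 9801·6853975451963640+910·73819574785756801) = (1447011301184484245001,134351626459734324550)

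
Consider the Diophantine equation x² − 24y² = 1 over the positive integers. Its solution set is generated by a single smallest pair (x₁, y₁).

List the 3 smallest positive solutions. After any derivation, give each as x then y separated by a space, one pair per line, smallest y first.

√24 = [4; 1,8, …], period ℓ=2 (even) → k=1
k=0  a_k=4  p_k/q_k = 4/1
k=1  a_k=1  p_k/q_k = 5/1
(x₁, y₁) = (5, 1);  5² − 24·1² = 1 ✓
(x_2, y_2) = (5·5 + 24·1·1, 5·1 + 1·5) = (49, 10)
(x_3, y_3) = (5·49 + 24·1·10, 5·10 + 1·49) = (485, 99)

5 1
49 10
485 99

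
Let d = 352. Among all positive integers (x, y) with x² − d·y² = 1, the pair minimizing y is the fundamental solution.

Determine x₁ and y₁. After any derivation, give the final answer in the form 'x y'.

77617 4137

√352 = [18; 1,3,5,9,5,3,1,36, …], period ℓ=8 (even) → k=7
step 0: (18, 1)  from 18·(1,0) + (0,1)
step 1: (19, 1)  from 1·(18,1) + (1,0)
step 2: (75, 4)  from 3·(19,1) + (18,1)
step 3: (394, 21)  from 5·(75,4) + (19,1)
step 4: (3621, 193)  from 9·(394,21) + (75,4)
…
step 6: (59118, 3151)  from 3·(18499,986) + (3621,193)
step 7: (77617, 4137)  from 1·(59118,3151) + (18499,986)
fundamental: x₁=77617, y₁=4137  (since 6024398689 − 352·17114769 = 1)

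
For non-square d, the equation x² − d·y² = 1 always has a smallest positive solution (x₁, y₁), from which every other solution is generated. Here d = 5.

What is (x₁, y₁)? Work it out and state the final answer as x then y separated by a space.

9 4

√5 → a₀=2, period (4); ℓ=1 odd so k=1
i=0: a=2 ⇒ p=2, q=1
i=1: a=4 ⇒ p=9, q=4
→ (9, 4).  Check: 9²=81, 5·4²=80, difference 1.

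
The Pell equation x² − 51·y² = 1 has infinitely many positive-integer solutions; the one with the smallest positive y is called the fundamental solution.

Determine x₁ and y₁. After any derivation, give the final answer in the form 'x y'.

√51 → a₀=7, period (7,14); ℓ=2 even so k=1
k=0  a_k=7  p_k/q_k = 7/1
k=1  a_k=7  p_k/q_k = 50/7
fundamental: x₁=50, y₁=7  (since 2500 − 51·49 = 1)

50 7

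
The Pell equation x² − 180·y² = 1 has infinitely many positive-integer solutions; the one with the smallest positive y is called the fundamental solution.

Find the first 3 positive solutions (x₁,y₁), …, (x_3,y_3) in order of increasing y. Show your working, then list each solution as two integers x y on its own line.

161 12
51841 3864
16692641 1244196

√180 → a₀=13, period (2,2,2,26); ℓ=4 even so k=3
k=0  a_k=13  p_k/q_k = 13/1
…
k=2  a_k=2  p_k/q_k = 67/5
k=3  a_k=2  p_k/q_k = 161/12
(x₁, y₁) = (161, 12);  161² − 180·12² = 1 ✓
k=2:  x_2 = 161·161+180·12·12 = 51841,  y_2 = 161·12+12·161 = 3864
k=3:  x_3 = 161·51841+180·12·3864 = 16692641,  y_3 = 161·3864+12·51841 = 1244196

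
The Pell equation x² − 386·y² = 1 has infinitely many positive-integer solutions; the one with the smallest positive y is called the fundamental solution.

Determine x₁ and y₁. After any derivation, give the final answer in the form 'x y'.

√386 → a₀=19, period (1,1,1,4,1,18,1,4,1,1,1,38); ℓ=12 even so k=11
step 0: (19, 1)  from 19·(1,0) + (0,1)
step 1: (20, 1)  from 1·(19,1) + (1,0)
…
step 5: (334, 17)  from 1·(275,14) + (59,3)
…
step 10: (72163, 3673)  from 1·(39392,2005) + (32771,1668)
step 11: (111555, 5678)  from 1·(72163,3673) + (39392,2005)
fundamental: x₁=111555, y₁=5678  (since 12444518025 − 386·32239684 = 1)

111555 5678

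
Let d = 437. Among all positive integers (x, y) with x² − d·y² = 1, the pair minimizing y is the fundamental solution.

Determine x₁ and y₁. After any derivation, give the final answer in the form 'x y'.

√437 = [20; 1,9,2,9,1,40, …], period ℓ=6 (even) → k=5
step 0: (20, 1)  from 20·(1,0) + (0,1)
…
step 3: (439, 21)  from 2·(209,10) + (21,1)
step 4: (4160, 199)  from 9·(439,21) + (209,10)
step 5: (4599, 220)  from 1·(4160,199) + (439,21)
(x₁, y₁) = (4599, 220);  4599² − 437·220² = 1 ✓

4599 220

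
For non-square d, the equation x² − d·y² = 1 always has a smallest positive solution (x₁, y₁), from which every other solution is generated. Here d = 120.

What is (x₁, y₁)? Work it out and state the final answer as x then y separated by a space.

[10; 1,20] for √120; ℓ=2 ⇒ convergent index 1
step 0: (10, 1)  from 10·(1,0) + (0,1)
step 1: (11, 1)  from 1·(10,1) + (1,0)
(x₁, y₁) = (11, 1);  11² − 120·1² = 1 ✓

11 1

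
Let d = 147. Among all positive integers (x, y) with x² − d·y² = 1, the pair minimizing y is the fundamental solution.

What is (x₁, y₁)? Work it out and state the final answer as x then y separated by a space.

97 8

√147 → a₀=12, period (8,24); ℓ=2 even so k=1
a_0=12:  p_0=12·1+0=12,  q_0=12·0+1=1
a_1=8:  p_1=8·12+1=97,  q_1=8·1+0=8
→ (97, 8).  Check: 97²=9409, 147·8²=9408, difference 1.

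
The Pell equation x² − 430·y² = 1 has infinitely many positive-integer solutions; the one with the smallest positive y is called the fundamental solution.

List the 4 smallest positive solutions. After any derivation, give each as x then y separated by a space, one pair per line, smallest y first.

2862251 138030
16384961574001 790153011060
93795745300289010251 4523232492118854090
536933931562978654798296001 25893253447598574322902120

[20; 1,2,1,3,1,…,2,1,40] for √430; ℓ=14 ⇒ convergent index 13
k=0  a_k=20  p_k/q_k = 20/1
…
k=3  a_k=1  p_k/q_k = 83/4
k=4  a_k=3  p_k/q_k = 311/15
k=5  a_k=1  p_k/q_k = 394/19
…
k=9  a_k=1  p_k/q_k = 155233/7486
k=10  a_k=3  p_k/q_k = 599138/28893
k=11  a_k=1  p_k/q_k = 754371/36379
k=12  a_k=2  p_k/q_k = 2107880/101651
k=13  a_k=1  p_k/q_k = 2862251/138030
fundamental: x₁=2862251, y₁=138030  (since 8192480787001 − 430·19052280900 = 1)
k=2:  x_2 = 2862251·2862251+430·138030·138030 = 16384961574001,  y_2 = 2862251·138030+138030·2862251 = 790153011060
k=3:  x_3 = 2862251·16384961574001+430·138030·790153011060 = 93795745300289010251,  y_3 = 2862251·790153011060+138030·16384961574001 = 4523232492118854090
k=4:  x_4 = 2862251·93795745300289010251+430·138030·4523232492118854090 = 536933931562978654798296001,  y_4 = 2862251·4523232492118854090+138030·93795745300289010251 = 25893253447598574322902120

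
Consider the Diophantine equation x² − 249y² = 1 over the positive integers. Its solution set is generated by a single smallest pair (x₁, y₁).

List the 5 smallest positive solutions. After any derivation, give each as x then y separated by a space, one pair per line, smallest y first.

d=249: √d = [15; 1,3,1,1,5,…,3,1,30] (ℓ=16, even), read p_15/q_15
k=0  a_k=15  p_k/q_k = 15/1
k=1  a_k=1  p_k/q_k = 16/1
k=2  a_k=3  p_k/q_k = 63/4
k=3  a_k=1  p_k/q_k = 79/5
k=4  a_k=1  p_k/q_k = 142/9
…
k=7  a_k=3  p_k/q_k = 3582/227
…
k=9  a_k=3  p_k/q_k = 113835/7214
k=10  a_k=1  p_k/q_k = 150586/9543
…
k=14  a_k=3  p_k/q_k = 6669699/422675
k=15  a_k=1  p_k/q_k = 8553815/542076
→ (8553815, 542076).  Check: 8553815²=73167751054225, 249·542076²=73167751054224, difference 1.
k=2:  x_2 = 8553815·8553815+249·542076·542076 = 146335502108449,  y_2 = 8553815·542076+542076·8553815 = 9273635639880
k=3:  x_3 = 8553815·146335502108449+249·542076·9273635639880 = 2503453625935556812055,  y_3 = 8553815·9273635639880+542076·146335502108449 = 158649927281879742324
k=4:  x_4 = 8553815·2503453625935556812055+249·542076·158649927281879742324 = 42828158354663763449114371201,  y_4 = 8553815·158649927281879742324+542076·2503453625935556812055 = 2714124255465295062538692240
k=5:  x_5 = 8553815·42828158354663763449114371201+249·542076·2714124255465295062538692240 = 732688286712993936041346554632551575,  y_5 = 8553815·2714124255465295062538692240+542076·42828158354663763449114371201 = 46432233536525587120811525646048876

8553815 542076
146335502108449 9273635639880
2503453625935556812055 158649927281879742324
42828158354663763449114371201 2714124255465295062538692240
732688286712993936041346554632551575 46432233536525587120811525646048876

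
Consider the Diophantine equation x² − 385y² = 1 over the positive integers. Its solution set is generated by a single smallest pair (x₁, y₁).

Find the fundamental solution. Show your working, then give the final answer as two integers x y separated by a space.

95831 4884

√385 → a₀=19, period (1,1,1,1,1,…,1,1,38); ℓ=16 even so k=15
a_0=19:  p_0=19·1+0=19,  q_0=19·0+1=1
a_1=1:  p_1=1·19+1=20,  q_1=1·1+0=1
a_2=1:  p_2=1·20+19=39,  q_2=1·1+1=2
…
a_4=1:  p_4=1·59+39=98,  q_4=1·3+2=5
…
a_7=1:  p_7=1·569+157=726,  q_7=1·29+8=37
a_8=2:  p_8=2·726+569=2021,  q_8=2·37+29=103
…
a_14=1:  p_14=1·36280+23271=59551,  q_14=1·1849+1186=3035
a_15=1:  p_15=1·59551+36280=95831,  q_15=1·3035+1849=4884
→ (95831, 4884).  Check: 95831²=9183580561, 385·4884²=9183580560, difference 1.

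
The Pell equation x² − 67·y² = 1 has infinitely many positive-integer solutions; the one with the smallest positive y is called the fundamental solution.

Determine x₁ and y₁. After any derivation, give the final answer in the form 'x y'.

48842 5967

√67 → a₀=8, period (5,2,1,1,7,1,1,2,5,16); ℓ=10 even so k=9
step 0: (8, 1)  from 8·(1,0) + (0,1)
step 1: (41, 5)  from 5·(8,1) + (1,0)
step 2: (90, 11)  from 2·(41,5) + (8,1)
step 3: (131, 16)  from 1·(90,11) + (41,5)
step 4: (221, 27)  from 1·(131,16) + (90,11)
step 5: (1678, 205)  from 7·(221,27) + (131,16)
step 6: (1899, 232)  from 1·(1678,205) + (221,27)
step 7: (3577, 437)  from 1·(1899,232) + (1678,205)
step 8: (9053, 1106)  from 2·(3577,437) + (1899,232)
step 9: (48842, 5967)  from 5·(9053,1106) + (3577,437)
(x₁, y₁) = (48842, 5967);  48842² − 67·5967² = 1 ✓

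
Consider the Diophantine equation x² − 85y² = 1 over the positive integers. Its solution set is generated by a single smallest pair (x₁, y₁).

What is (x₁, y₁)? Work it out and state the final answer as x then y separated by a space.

√85 → a₀=9, period (4,1,1,4,18); ℓ=5 odd so k=9
k=0  a_k=9  p_k/q_k = 9/1
k=1  a_k=4  p_k/q_k = 37/4
k=2  a_k=1  p_k/q_k = 46/5
…
k=4  a_k=4  p_k/q_k = 378/41
…
k=6  a_k=4  p_k/q_k = 27926/3029
k=7  a_k=1  p_k/q_k = 34813/3776
k=8  a_k=1  p_k/q_k = 62739/6805
k=9  a_k=4  p_k/q_k = 285769/30996
→ (285769, 30996).  Check: 285769²=81663921361, 85·30996²=81663921360, difference 1.

285769 30996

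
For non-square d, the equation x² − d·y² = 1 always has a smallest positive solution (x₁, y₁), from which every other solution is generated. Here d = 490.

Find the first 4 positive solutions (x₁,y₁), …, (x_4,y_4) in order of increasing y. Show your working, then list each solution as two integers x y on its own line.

√490 → a₀=22, period (7,2,1,4,4,4,1,2,7,44); ℓ=10 even so k=9
i=0: a=22 ⇒ p=22, q=1
i=1: a=7 ⇒ p=155, q=7
i=2: a=2 ⇒ p=332, q=15
i=3: a=1 ⇒ p=487, q=22
…
i=5: a=4 ⇒ p=9607, q=434
i=6: a=4 ⇒ p=40708, q=1839
…
i=8: a=2 ⇒ p=141338, q=6385
i=9: a=7 ⇒ p=1039681, q=46968
fundamental: x₁=1039681, y₁=46968  (since 1080936581761 − 490·2205993024 = 1)
(1039681+46968√490)^2 = 2161873163521 + 97663474416√490
(1039681+46968√490)^3 = 4495316905044313921 + 203077717488555624√490
(1039681+46968√490)^4 = 9347391150304592810234881 + 422272088792340335957472√490

1039681 46968
2161873163521 97663474416
4495316905044313921 203077717488555624
9347391150304592810234881 422272088792340335957472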